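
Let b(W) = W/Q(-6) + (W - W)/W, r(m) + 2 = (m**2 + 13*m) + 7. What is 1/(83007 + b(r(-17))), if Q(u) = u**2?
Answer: 36/2988325 ≈ 1.2047e-5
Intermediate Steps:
r(m) = 5 + m**2 + 13*m (r(m) = -2 + ((m**2 + 13*m) + 7) = -2 + (7 + m**2 + 13*m) = 5 + m**2 + 13*m)
b(W) = W/36 (b(W) = W/((-6)**2) + (W - W)/W = W/36 + 0/W = W*(1/36) + 0 = W/36 + 0 = W/36)
1/(83007 + b(r(-17))) = 1/(83007 + (5 + (-17)**2 + 13*(-17))/36) = 1/(83007 + (5 + 289 - 221)/36) = 1/(83007 + (1/36)*73) = 1/(83007 + 73/36) = 1/(2988325/36) = 36/2988325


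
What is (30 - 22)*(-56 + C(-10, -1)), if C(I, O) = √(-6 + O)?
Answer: -448 + 8*I*√7 ≈ -448.0 + 21.166*I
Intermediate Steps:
(30 - 22)*(-56 + C(-10, -1)) = (30 - 22)*(-56 + √(-6 - 1)) = 8*(-56 + √(-7)) = 8*(-56 + I*√7) = -448 + 8*I*√7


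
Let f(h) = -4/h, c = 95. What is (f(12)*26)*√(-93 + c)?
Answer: -26*√2/3 ≈ -12.257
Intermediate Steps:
(f(12)*26)*√(-93 + c) = (-4/12*26)*√(-93 + 95) = (-4*1/12*26)*√2 = (-⅓*26)*√2 = -26*√2/3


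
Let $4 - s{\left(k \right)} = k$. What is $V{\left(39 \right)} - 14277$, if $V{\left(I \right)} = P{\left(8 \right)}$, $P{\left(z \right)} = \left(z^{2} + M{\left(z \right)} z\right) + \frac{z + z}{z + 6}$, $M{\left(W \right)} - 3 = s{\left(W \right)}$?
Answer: $- \frac{99539}{7} \approx -14220.0$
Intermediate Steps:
$s{\left(k \right)} = 4 - k$
$M{\left(W \right)} = 7 - W$ ($M{\left(W \right)} = 3 - \left(-4 + W\right) = 7 - W$)
$P{\left(z \right)} = z^{2} + z \left(7 - z\right) + \frac{2 z}{6 + z}$ ($P{\left(z \right)} = \left(z^{2} + \left(7 - z\right) z\right) + \frac{z + z}{z + 6} = \left(z^{2} + z \left(7 - z\right)\right) + \frac{2 z}{6 + z} = z^{2} + z \left(7 - z\right) + \frac{2 z}{6 + z}$)
$V{\left(I \right)} = \frac{400}{7}$ ($V{\left(I \right)} = \frac{8 \left(44 + 7 \cdot 8\right)}{6 + 8} = \frac{8 \left(44 + 56\right)}{14} = 8 \cdot \frac{1}{14} \cdot 100 = \frac{400}{7}$)
$V{\left(39 \right)} - 14277 = \frac{400}{7} - 14277 = - \frac{99539}{7}$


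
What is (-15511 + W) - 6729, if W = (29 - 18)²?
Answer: -22119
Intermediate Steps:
W = 121 (W = 11² = 121)
(-15511 + W) - 6729 = (-15511 + 121) - 6729 = -15390 - 6729 = -22119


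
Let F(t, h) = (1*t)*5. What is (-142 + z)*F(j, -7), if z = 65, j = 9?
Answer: -3465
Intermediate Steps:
F(t, h) = 5*t (F(t, h) = t*5 = 5*t)
(-142 + z)*F(j, -7) = (-142 + 65)*(5*9) = -77*45 = -3465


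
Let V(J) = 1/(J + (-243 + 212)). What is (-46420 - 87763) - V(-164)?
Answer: -26165684/195 ≈ -1.3418e+5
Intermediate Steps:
V(J) = 1/(-31 + J) (V(J) = 1/(J - 31) = 1/(-31 + J))
(-46420 - 87763) - V(-164) = (-46420 - 87763) - 1/(-31 - 164) = -134183 - 1/(-195) = -134183 - 1*(-1/195) = -134183 + 1/195 = -26165684/195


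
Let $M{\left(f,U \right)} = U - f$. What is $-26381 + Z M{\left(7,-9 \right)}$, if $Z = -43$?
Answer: $-25693$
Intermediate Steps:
$-26381 + Z M{\left(7,-9 \right)} = -26381 - 43 \left(-9 - 7\right) = -26381 - -688 = -26381 + 688 = -25693$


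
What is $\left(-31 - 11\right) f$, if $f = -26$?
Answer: $1092$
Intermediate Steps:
$\left(-31 - 11\right) f = \left(-31 - 11\right) \left(-26\right) = \left(-42\right) \left(-26\right) = 1092$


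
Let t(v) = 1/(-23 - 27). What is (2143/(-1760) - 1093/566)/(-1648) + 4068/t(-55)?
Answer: -166958008287691/820835840 ≈ -2.0340e+5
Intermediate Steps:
t(v) = -1/50 (t(v) = 1/(-50) = -1/50)
(2143/(-1760) - 1093/566)/(-1648) + 4068/t(-55) = (2143/(-1760) - 1093/566)/(-1648) + 4068/(-1/50) = (2143*(-1/1760) - 1093*1/566)*(-1/1648) + 4068*(-50) = (-2143/1760 - 1093/566)*(-1/1648) - 203400 = -1568309/498080*(-1/1648) - 203400 = 1568309/820835840 - 203400 = -166958008287691/820835840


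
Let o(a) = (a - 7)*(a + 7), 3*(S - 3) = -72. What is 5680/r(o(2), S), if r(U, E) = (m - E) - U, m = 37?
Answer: 5680/103 ≈ 55.146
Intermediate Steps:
S = -21 (S = 3 + (1/3)*(-72) = 3 - 24 = -21)
o(a) = (-7 + a)*(7 + a)
r(U, E) = 37 - E - U (r(U, E) = (37 - E) - U = 37 - E - U)
5680/r(o(2), S) = 5680/(37 - 1*(-21) - (-49 + 2**2)) = 5680/(37 + 21 - (-49 + 4)) = 5680/(37 + 21 - 1*(-45)) = 5680/(37 + 21 + 45) = 5680/103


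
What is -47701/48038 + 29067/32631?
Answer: -53403595/522509326 ≈ -0.10221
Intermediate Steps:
-47701/48038 + 29067/32631 = -47701*1/48038 + 29067*(1/32631) = -47701/48038 + 9689/10877 = -53403595/522509326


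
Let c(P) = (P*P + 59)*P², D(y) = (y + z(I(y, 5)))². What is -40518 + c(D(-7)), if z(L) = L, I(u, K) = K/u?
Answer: 73272917542122/5764801 ≈ 1.2710e+7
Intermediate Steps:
D(y) = (y + 5/y)²
c(P) = P²*(59 + P²) (c(P) = (P² + 59)*P² = (59 + P²)*P² = P²*(59 + P²))
-40518 + c(D(-7)) = -40518 + ((5 + (-7)²)²/(-7)²)²*(59 + ((5 + (-7)²)²/(-7)²)²) = -40518 + ((5 + 49)²/49)²*(59 + ((5 + 49)²/49)²) = -40518 + ((1/49)*54²)²*(59 + ((1/49)*54²)²) = -40518 + ((1/49)*2916)²*(59 + ((1/49)*2916)²) = -40518 + (2916/49)²*(59 + (2916/49)²) = -40518 + 8503056*(59 + 8503056/2401)/2401 = -40518 + (8503056/2401)*(8644715/2401) = -40518 + 73506495749040/5764801 = 73272917542122/5764801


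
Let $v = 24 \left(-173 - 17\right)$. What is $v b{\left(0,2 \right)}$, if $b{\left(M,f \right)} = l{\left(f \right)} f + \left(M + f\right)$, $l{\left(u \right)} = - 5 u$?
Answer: $82080$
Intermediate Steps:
$b{\left(M,f \right)} = M + f - 5 f^{2}$ ($b{\left(M,f \right)} = - 5 f f + \left(M + f\right) = - 5 f^{2} + \left(M + f\right) = M + f - 5 f^{2}$)
$v = -4560$ ($v = 24 \left(-190\right) = -4560$)
$v b{\left(0,2 \right)} = - 4560 \left(0 + 2 - 5 \cdot 2^{2}\right) = - 4560 \left(0 + 2 - 20\right) = \left(-4560\right) \left(-18\right) = 82080$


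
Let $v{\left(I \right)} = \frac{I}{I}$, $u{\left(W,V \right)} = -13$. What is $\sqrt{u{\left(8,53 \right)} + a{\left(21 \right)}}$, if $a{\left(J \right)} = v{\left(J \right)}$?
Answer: $2 i \sqrt{3} \approx 3.4641 i$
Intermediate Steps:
$v{\left(I \right)} = 1$
$a{\left(J \right)} = 1$
$\sqrt{u{\left(8,53 \right)} + a{\left(21 \right)}} = \sqrt{-13 + 1} = \sqrt{-12} = 2 i \sqrt{3}$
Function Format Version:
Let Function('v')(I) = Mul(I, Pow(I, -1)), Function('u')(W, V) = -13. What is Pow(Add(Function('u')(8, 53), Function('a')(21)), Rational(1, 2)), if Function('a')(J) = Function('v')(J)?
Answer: Mul(2, I, Pow(3, Rational(1, 2))) ≈ Mul(3.4641, I)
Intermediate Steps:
Function('v')(I) = 1
Function('a')(J) = 1
Pow(Add(Function('u')(8, 53), Function('a')(21)), Rational(1, 2)) = Pow(Add(-13, 1), Rational(1, 2)) = Pow(-12, Rational(1, 2)) = Mul(2, I, Pow(3, Rational(1, 2)))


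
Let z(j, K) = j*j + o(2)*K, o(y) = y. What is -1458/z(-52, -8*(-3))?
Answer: -729/1376 ≈ -0.52980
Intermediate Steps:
z(j, K) = j² + 2*K (z(j, K) = j*j + 2*K = j² + 2*K)
-1458/z(-52, -8*(-3)) = -1458/((-52)² + 2*(-8*(-3))) = -1458/(2704 + 2*24) = -1458/(2704 + 48) = -1458/2752 = -1458*1/2752 = -729/1376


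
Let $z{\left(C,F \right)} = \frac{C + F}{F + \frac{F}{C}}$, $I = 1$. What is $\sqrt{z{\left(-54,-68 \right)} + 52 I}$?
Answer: $\frac{\sqrt{43697599}}{901} \approx 7.3368$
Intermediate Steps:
$z{\left(C,F \right)} = \frac{C + F}{F + \frac{F}{C}}$
$\sqrt{z{\left(-54,-68 \right)} + 52 I} = \sqrt{- \frac{54 \left(-54 - 68\right)}{\left(-68\right) \left(1 - 54\right)} + 52 \cdot 1} = \sqrt{\left(-54\right) \left(- \frac{1}{68}\right) \frac{1}{-53} \left(-122\right) + 52} = \sqrt{\left(-54\right) \left(- \frac{1}{68}\right) \left(- \frac{1}{53}\right) \left(-122\right) + 52} = \sqrt{\frac{1647}{901} + 52} = \sqrt{\frac{48499}{901}} = \frac{\sqrt{43697599}}{901}$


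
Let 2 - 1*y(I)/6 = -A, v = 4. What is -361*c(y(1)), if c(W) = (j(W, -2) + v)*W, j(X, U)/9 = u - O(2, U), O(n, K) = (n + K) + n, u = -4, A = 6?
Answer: 866400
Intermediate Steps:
O(n, K) = K + 2*n (O(n, K) = (K + n) + n = K + 2*n)
y(I) = 48 (y(I) = 12 - (-6)*6 = 12 - 6*(-6) = 12 + 36 = 48)
j(X, U) = -72 - 9*U (j(X, U) = 9*(-4 - (U + 2*2)) = 9*(-4 - (U + 4)) = 9*(-4 - (4 + U)) = 9*(-4 + (-4 - U)) = 9*(-8 - U) = -72 - 9*U)
c(W) = -50*W (c(W) = ((-72 - 9*(-2)) + 4)*W = ((-72 + 18) + 4)*W = (-54 + 4)*W = -50*W)
-361*c(y(1)) = -(-18050)*48 = -361*(-2400) = 866400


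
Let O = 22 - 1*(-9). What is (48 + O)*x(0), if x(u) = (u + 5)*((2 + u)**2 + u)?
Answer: 1580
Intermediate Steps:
x(u) = (5 + u)*(u + (2 + u)**2)
O = 31 (O = 22 + 9 = 31)
(48 + O)*x(0) = (48 + 31)*(20 + 0**3 + 10*0**2 + 29*0) = 79*(20 + 0 + 10*0 + 0) = 79*(20 + 0 + 0 + 0) = 79*20 = 1580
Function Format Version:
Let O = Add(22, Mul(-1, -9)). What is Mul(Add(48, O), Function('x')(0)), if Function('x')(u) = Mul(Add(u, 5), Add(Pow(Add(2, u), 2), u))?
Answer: 1580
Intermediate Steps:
Function('x')(u) = Mul(Add(5, u), Add(u, Pow(Add(2, u), 2)))
O = 31 (O = Add(22, 9) = 31)
Mul(Add(48, O), Function('x')(0)) = Mul(Add(48, 31), Add(20, Pow(0, 3), Mul(10, Pow(0, 2)), Mul(29, 0))) = Mul(79, Add(20, 0, Mul(10, 0), 0)) = Mul(79, Add(20, 0, 0, 0)) = Mul(79, 20) = 1580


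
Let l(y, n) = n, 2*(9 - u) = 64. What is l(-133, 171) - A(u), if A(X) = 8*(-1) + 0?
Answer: 179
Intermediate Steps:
u = -23 (u = 9 - ½*64 = 9 - 32 = -23)
A(X) = -8 (A(X) = -8 + 0 = -8)
l(-133, 171) - A(u) = 171 - 1*(-8) = 171 + 8 = 179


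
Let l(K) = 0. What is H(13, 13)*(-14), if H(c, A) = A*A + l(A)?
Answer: -2366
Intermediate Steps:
H(c, A) = A² (H(c, A) = A*A + 0 = A² + 0 = A²)
H(13, 13)*(-14) = 13²*(-14) = 169*(-14) = -2366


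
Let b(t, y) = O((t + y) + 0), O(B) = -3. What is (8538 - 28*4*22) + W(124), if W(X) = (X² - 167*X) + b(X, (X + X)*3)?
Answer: 739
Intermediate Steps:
b(t, y) = -3
W(X) = -3 + X² - 167*X (W(X) = (X² - 167*X) - 3 = -3 + X² - 167*X)
(8538 - 28*4*22) + W(124) = (8538 - 28*4*22) + (-3 + 124² - 167*124) = (8538 - 112*22) + (-3 + 15376 - 20708) = (8538 - 2464) - 5335 = 6074 - 5335 = 739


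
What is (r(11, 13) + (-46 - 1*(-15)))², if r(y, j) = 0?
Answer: 961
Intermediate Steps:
(r(11, 13) + (-46 - 1*(-15)))² = (0 + (-46 - 1*(-15)))² = (0 + (-46 + 15))² = (0 - 31)² = (-31)² = 961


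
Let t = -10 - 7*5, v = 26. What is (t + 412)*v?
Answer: 9542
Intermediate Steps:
t = -45 (t = -10 - 35 = -45)
(t + 412)*v = (-45 + 412)*26 = 367*26 = 9542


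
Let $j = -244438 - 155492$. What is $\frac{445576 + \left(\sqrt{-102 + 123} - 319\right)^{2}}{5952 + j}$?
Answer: $- \frac{273679}{196989} + \frac{319 \sqrt{21}}{196989} \approx -1.3819$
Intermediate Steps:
$j = -399930$ ($j = -244438 - 155492 = -399930$)
$\frac{445576 + \left(\sqrt{-102 + 123} - 319\right)^{2}}{5952 + j} = \frac{445576 + \left(\sqrt{-102 + 123} - 319\right)^{2}}{5952 - 399930} = \frac{445576 + \left(\sqrt{21} - 319\right)^{2}}{-393978} = \left(445576 + \left(-319 + \sqrt{21}\right)^{2}\right) \left(- \frac{1}{393978}\right) = - \frac{222788}{196989} - \frac{\left(-319 + \sqrt{21}\right)^{2}}{393978}$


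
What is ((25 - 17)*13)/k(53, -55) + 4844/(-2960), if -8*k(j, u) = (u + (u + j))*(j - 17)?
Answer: -467323/379620 ≈ -1.2310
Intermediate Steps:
k(j, u) = -(-17 + j)*(j + 2*u)/8 (k(j, u) = -(u + (u + j))*(j - 17)/8 = -(u + (j + u))*(-17 + j)/8 = -(j + 2*u)*(-17 + j)/8 = -(-17 + j)*(j + 2*u)/8)
((25 - 17)*13)/k(53, -55) + 4844/(-2960) = ((25 - 17)*13)/(-⅛*53² + (17/4)*(-55) + (17/8)*53 - ¼*53*(-55)) + 4844/(-2960) = (8*13)/(-⅛*2809 - 935/4 + 901/8 + 2915/4) + 4844*(-1/2960) = 104/(-2809/8 - 935/4 + 901/8 + 2915/4) - 1211/740 = 104/(513/2) - 1211/740 = 104*(2/513) - 1211/740 = 208/513 - 1211/740 = -467323/379620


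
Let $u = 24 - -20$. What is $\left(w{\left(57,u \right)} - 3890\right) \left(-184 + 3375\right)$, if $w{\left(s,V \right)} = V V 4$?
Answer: $12298114$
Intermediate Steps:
$u = 44$ ($u = 24 + 20 = 44$)
$w{\left(s,V \right)} = 4 V^{2}$ ($w{\left(s,V \right)} = V^{2} \cdot 4 = 4 V^{2}$)
$\left(w{\left(57,u \right)} - 3890\right) \left(-184 + 3375\right) = \left(4 \cdot 44^{2} - 3890\right) \left(-184 + 3375\right) = \left(4 \cdot 1936 - 3890\right) 3191 = \left(7744 - 3890\right) 3191 = 3854 \cdot 3191 = 12298114$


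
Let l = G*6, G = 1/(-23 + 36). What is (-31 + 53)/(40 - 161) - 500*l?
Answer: -33026/143 ≈ -230.95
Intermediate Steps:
G = 1/13 ≈ 0.076923
l = 6/13 (l = (1/13)*6 = 6/13 ≈ 0.46154)
(-31 + 53)/(40 - 161) - 500*l = (-31 + 53)/(40 - 161) - 500*6/13 = 22/(-121) - 3000/13 = 22*(-1/121) - 3000/13 = -2/11 - 3000/13 = -33026/143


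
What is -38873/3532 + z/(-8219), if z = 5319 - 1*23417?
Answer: -255575051/29029508 ≈ -8.8040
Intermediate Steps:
z = -18098 (z = 5319 - 23417 = -18098)
-38873/3532 + z/(-8219) = -38873/3532 - 18098/(-8219) = -38873*1/3532 - 18098*(-1/8219) = -38873/3532 + 18098/8219 = -255575051/29029508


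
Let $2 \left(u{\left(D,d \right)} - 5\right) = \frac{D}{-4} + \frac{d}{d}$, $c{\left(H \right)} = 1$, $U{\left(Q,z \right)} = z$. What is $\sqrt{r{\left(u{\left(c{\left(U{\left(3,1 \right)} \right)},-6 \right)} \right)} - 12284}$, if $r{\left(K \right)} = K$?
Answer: $\frac{i \sqrt{196458}}{4} \approx 110.81 i$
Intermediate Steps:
$u{\left(D,d \right)} = \frac{11}{2} - \frac{D}{8}$ ($u{\left(D,d \right)} = 5 + \frac{\frac{D}{-4} + \frac{d}{d}}{2} = 5 + \frac{D \left(- \frac{1}{4}\right) + 1}{2} = 5 + \frac{- \frac{D}{4} + 1}{2} = 5 + \frac{1 - \frac{D}{4}}{2} = 5 - \left(- \frac{1}{2} + \frac{D}{8}\right) = \frac{11}{2} - \frac{D}{8}$)
$\sqrt{r{\left(u{\left(c{\left(U{\left(3,1 \right)} \right)},-6 \right)} \right)} - 12284} = \sqrt{\left(\frac{11}{2} - \frac{1}{8}\right) - 12284} = \sqrt{\frac{43}{8} - 12284} = \sqrt{- \frac{98229}{8}} = \frac{i \sqrt{196458}}{4}$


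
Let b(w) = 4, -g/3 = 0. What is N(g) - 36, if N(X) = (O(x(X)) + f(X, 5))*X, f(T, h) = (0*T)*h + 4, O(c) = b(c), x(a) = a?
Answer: -36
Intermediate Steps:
g = 0 (g = -3*0 = 0)
O(c) = 4
f(T, h) = 4 (f(T, h) = 0*h + 4 = 0 + 4 = 4)
N(X) = 8*X (N(X) = (4 + 4)*X = 8*X)
N(g) - 36 = 8*0 - 36 = 0 - 36 = -36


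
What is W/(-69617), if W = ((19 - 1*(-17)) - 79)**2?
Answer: -43/1619 ≈ -0.026560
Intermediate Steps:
W = 1849 (W = ((19 + 17) - 79)**2 = (36 - 79)**2 = (-43)**2 = 1849)
W/(-69617) = 1849/(-69617) = 1849*(-1/69617) = -43/1619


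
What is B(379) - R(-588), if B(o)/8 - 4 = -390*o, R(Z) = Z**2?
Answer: -1528192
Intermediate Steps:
B(o) = 32 - 3120*o (B(o) = 32 + 8*(-390*o) = 32 - 3120*o)
B(379) - R(-588) = (32 - 3120*379) - 1*(-588)**2 = (32 - 1182480) - 1*345744 = -1182448 - 345744 = -1528192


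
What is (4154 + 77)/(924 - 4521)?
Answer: -4231/3597 ≈ -1.1763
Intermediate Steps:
(4154 + 77)/(924 - 4521) = 4231/(-3597) = 4231*(-1/3597) = -4231/3597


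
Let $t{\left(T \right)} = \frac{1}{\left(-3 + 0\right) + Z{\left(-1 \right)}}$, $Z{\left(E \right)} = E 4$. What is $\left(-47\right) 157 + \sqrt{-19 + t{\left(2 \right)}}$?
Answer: $-7379 + \frac{i \sqrt{938}}{7} \approx -7379.0 + 4.3753 i$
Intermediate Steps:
$Z{\left(E \right)} = 4 E$
$t{\left(T \right)} = - \frac{1}{7}$ ($t{\left(T \right)} = \frac{1}{\left(-3 + 0\right) + 4 \left(-1\right)} = \frac{1}{-3 - 4} = \frac{1}{-7} = - \frac{1}{7}$)
$\left(-47\right) 157 + \sqrt{-19 + t{\left(2 \right)}} = \left(-47\right) 157 + \sqrt{-19 - \frac{1}{7}} = -7379 + \sqrt{- \frac{134}{7}} = -7379 + \frac{i \sqrt{938}}{7}$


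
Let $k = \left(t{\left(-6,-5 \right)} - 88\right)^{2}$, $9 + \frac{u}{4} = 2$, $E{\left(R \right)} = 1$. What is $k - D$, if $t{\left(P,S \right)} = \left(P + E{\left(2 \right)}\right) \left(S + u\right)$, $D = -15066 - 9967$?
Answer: $30962$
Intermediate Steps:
$u = -28$ ($u = -36 + 4 \cdot 2 = -36 + 8 = -28$)
$D = -25033$
$t{\left(P,S \right)} = \left(1 + P\right) \left(-28 + S\right)$ ($t{\left(P,S \right)} = \left(P + 1\right) \left(S - 28\right) = \left(1 + P\right) \left(-28 + S\right)$)
$k = 5929$ ($k = \left(\left(-28 - 5 - -168 - -30\right) - 88\right)^{2} = \left(\left(-28 - 5 + 168 + 30\right) - 88\right)^{2} = \left(165 - 88\right)^{2} = 77^{2} = 5929$)
$k - D = 5929 - -25033 = 5929 + 25033 = 30962$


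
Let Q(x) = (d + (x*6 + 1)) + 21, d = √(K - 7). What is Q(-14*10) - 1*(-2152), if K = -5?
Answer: 1334 + 2*I*√3 ≈ 1334.0 + 3.4641*I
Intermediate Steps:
d = 2*I*√3 (d = √(-5 - 7) = √(-12) = 2*I*√3 ≈ 3.4641*I)
Q(x) = 22 + 6*x + 2*I*√3 (Q(x) = (2*I*√3 + (x*6 + 1)) + 21 = (2*I*√3 + (6*x + 1)) + 21 = (2*I*√3 + (1 + 6*x)) + 21 = (1 + 6*x + 2*I*√3) + 21 = 22 + 6*x + 2*I*√3)
Q(-14*10) - 1*(-2152) = (22 + 6*(-14*10) + 2*I*√3) - 1*(-2152) = (22 + 6*(-140) + 2*I*√3) + 2152 = (22 - 840 + 2*I*√3) + 2152 = (-818 + 2*I*√3) + 2152 = 1334 + 2*I*√3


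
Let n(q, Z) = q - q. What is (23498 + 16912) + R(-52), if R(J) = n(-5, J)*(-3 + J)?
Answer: 40410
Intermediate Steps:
n(q, Z) = 0
R(J) = 0 (R(J) = 0*(-3 + J) = 0)
(23498 + 16912) + R(-52) = (23498 + 16912) + 0 = 40410 + 0 = 40410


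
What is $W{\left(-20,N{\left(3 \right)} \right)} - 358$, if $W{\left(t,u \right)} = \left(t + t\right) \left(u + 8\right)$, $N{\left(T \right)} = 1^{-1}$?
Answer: $-718$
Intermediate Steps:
$N{\left(T \right)} = 1$
$W{\left(t,u \right)} = 2 t \left(8 + u\right)$
$W{\left(-20,N{\left(3 \right)} \right)} - 358 = 2 \left(-20\right) \left(8 + 1\right) - 358 = 2 \left(-20\right) 9 - 358 = -360 - 358 = -718$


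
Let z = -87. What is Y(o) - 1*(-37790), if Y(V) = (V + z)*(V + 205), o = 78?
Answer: 35243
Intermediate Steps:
Y(V) = (-87 + V)*(205 + V) (Y(V) = (V - 87)*(V + 205) = (-87 + V)*(205 + V))
Y(o) - 1*(-37790) = (-17835 + 78**2 + 118*78) - 1*(-37790) = (-17835 + 6084 + 9204) + 37790 = -2547 + 37790 = 35243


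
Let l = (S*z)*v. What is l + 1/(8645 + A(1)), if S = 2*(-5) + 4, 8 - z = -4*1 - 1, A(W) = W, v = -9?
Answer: 6069493/8646 ≈ 702.00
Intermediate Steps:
z = 13 (z = 8 - (-4*1 - 1) = 8 - (-4 - 1) = 8 - 1*(-5) = 8 + 5 = 13)
S = -6 (S = -10 + 4 = -6)
l = 702 (l = -6*13*(-9) = -78*(-9) = 702)
l + 1/(8645 + A(1)) = 702 + 1/(8645 + 1) = 702 + 1/8646 = 6069493/8646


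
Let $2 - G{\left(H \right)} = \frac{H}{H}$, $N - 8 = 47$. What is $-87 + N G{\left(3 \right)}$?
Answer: $-32$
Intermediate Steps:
$N = 55$ ($N = 8 + 47 = 55$)
$G{\left(H \right)} = 1$ ($G{\left(H \right)} = 2 - \frac{H}{H} = 2 - 1 = 1$)
$-87 + N G{\left(3 \right)} = -87 + 55 \cdot 1 = -87 + 55 = -32$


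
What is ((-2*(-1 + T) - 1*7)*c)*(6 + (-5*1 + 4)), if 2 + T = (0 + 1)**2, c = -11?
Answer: 165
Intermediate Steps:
T = -1 (T = -2 + (0 + 1)**2 = -2 + 1**2 = -2 + 1 = -1)
((-2*(-1 + T) - 1*7)*c)*(6 + (-5*1 + 4)) = ((-2*(-1 - 1) - 1*7)*(-11))*(6 + (-5*1 + 4)) = ((-2*(-2) - 7)*(-11))*(6 + (-5 + 4)) = ((4 - 7)*(-11))*(6 - 1) = -3*(-11)*5 = 33*5 = 165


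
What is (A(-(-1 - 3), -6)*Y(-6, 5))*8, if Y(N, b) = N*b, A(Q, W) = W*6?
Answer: 8640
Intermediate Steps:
A(Q, W) = 6*W
(A(-(-1 - 3), -6)*Y(-6, 5))*8 = ((6*(-6))*(-6*5))*8 = -36*(-30)*8 = 1080*8 = 8640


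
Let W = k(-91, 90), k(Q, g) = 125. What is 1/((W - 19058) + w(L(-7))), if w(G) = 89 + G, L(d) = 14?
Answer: -1/18830 ≈ -5.3107e-5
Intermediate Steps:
W = 125
1/((W - 19058) + w(L(-7))) = 1/((125 - 19058) + (89 + 14)) = 1/(-18933 + 103) = 1/(-18830) = -1/18830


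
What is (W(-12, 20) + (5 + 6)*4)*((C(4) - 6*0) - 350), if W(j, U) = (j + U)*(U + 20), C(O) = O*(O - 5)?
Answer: -128856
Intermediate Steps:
C(O) = O*(-5 + O)
W(j, U) = (20 + U)*(U + j) (W(j, U) = (U + j)*(20 + U) = (20 + U)*(U + j))
(W(-12, 20) + (5 + 6)*4)*((C(4) - 6*0) - 350) = ((20² + 20*20 + 20*(-12) + 20*(-12)) + (5 + 6)*4)*((4*(-5 + 4) - 6*0) - 350) = ((400 + 400 - 240 - 240) + 11*4)*((4*(-1) + 0) - 350) = (320 + 44)*((-4 + 0) - 350) = 364*(-4 - 350) = 364*(-354) = -128856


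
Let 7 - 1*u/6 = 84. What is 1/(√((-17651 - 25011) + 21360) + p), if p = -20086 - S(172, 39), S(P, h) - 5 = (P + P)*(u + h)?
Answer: 125421/15730448543 - I*√21302/15730448543 ≈ 7.9731e-6 - 9.2783e-9*I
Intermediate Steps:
u = -462 (u = 42 - 6*84 = 42 - 504 = -462)
S(P, h) = 5 + 2*P*(-462 + h) (S(P, h) = 5 + (P + P)*(-462 + h) = 5 + (2*P)*(-462 + h) = 5 + 2*P*(-462 + h))
p = 125421 (p = -20086 - (5 - 924*172 + 2*172*39) = -20086 - (5 - 158928 + 13416) = -20086 - 1*(-145507) = -20086 + 145507 = 125421)
1/(√((-17651 - 25011) + 21360) + p) = 1/(√((-17651 - 25011) + 21360) + 125421) = 1/(√(-42662 + 21360) + 125421) = 1/(√(-21302) + 125421) = 1/(I*√21302 + 125421) = 1/(125421 + I*√21302)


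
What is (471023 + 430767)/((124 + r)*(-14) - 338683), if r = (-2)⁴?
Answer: -901790/340643 ≈ -2.6473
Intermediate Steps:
r = 16
(471023 + 430767)/((124 + r)*(-14) - 338683) = (471023 + 430767)/((124 + 16)*(-14) - 338683) = 901790/(140*(-14) - 338683) = 901790/(-1960 - 338683) = 901790/(-340643) = 901790*(-1/340643) = -901790/340643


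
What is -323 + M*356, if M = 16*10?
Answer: 56637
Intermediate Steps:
M = 160
-323 + M*356 = -323 + 160*356 = -323 + 56960 = 56637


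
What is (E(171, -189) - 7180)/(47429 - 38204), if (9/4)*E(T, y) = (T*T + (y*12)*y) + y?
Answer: 196244/9225 ≈ 21.273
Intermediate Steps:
E(T, y) = 4*y/9 + 4*T²/9 + 16*y²/3 (E(T, y) = 4*((T*T + (y*12)*y) + y)/9 = 4*((T² + (12*y)*y) + y)/9 = 4*((T² + 12*y²) + y)/9 = 4*(y + T² + 12*y²)/9 = 4*y/9 + 4*T²/9 + 16*y²/3)
(E(171, -189) - 7180)/(47429 - 38204) = (((4/9)*(-189) + (4/9)*171² + (16/3)*(-189)²) - 7180)/(47429 - 38204) = ((-84 + (4/9)*29241 + (16/3)*35721) - 7180)/9225 = ((-84 + 12996 + 190512) - 7180)*(1/9225) = (203424 - 7180)*(1/9225) = 196244*(1/9225) = 196244/9225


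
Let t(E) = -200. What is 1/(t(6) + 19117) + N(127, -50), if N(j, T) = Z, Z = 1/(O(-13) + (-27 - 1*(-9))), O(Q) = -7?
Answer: -18892/472925 ≈ -0.039947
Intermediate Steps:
Z = -1/25 (Z = 1/(-7 + (-27 - 1*(-9))) = 1/(-7 + (-27 + 9)) = 1/(-7 - 18) = 1/(-25) = -1/25 ≈ -0.040000)
N(j, T) = -1/25
1/(t(6) + 19117) + N(127, -50) = 1/(-200 + 19117) - 1/25 = 1/18917 - 1/25 = -18892/472925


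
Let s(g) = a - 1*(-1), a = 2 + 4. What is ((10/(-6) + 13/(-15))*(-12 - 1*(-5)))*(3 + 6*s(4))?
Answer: 798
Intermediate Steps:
a = 6
s(g) = 7 (s(g) = 6 - 1*(-1) = 6 + 1 = 7)
((10/(-6) + 13/(-15))*(-12 - 1*(-5)))*(3 + 6*s(4)) = ((10/(-6) + 13/(-15))*(-12 - 1*(-5)))*(3 + 6*7) = ((10*(-⅙) + 13*(-1/15))*(-12 + 5))*(3 + 42) = ((-5/3 - 13/15)*(-7))*45 = -38/15*(-7)*45 = (266/15)*45 = 798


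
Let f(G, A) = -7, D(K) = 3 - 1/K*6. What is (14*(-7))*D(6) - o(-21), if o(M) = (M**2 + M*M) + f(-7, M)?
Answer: -1071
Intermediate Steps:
D(K) = 3 - 6/K
o(M) = -7 + 2*M**2 (o(M) = (M**2 + M*M) - 7 = (M**2 + M**2) - 7 = 2*M**2 - 7 = -7 + 2*M**2)
(14*(-7))*D(6) - o(-21) = (14*(-7))*(3 - 6/6) - (-7 + 2*(-21)**2) = -98*(3 - 6*1/6) - (-7 + 2*441) = -98*(3 - 1) - (-7 + 882) = -98*2 - 1*875 = -196 - 875 = -1071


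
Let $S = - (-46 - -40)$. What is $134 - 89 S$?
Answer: $-400$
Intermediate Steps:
$S = 6$ ($S = - (-46 + 40) = \left(-1\right) \left(-6\right) = 6$)
$134 - 89 S = 134 - 534 = -400$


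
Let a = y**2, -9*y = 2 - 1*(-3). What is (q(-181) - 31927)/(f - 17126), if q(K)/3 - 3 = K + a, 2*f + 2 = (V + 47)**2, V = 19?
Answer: 876422/403623 ≈ 2.1714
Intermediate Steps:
f = 2177 (f = -1 + (19 + 47)**2/2 = -1 + (1/2)*66**2 = -1 + (1/2)*4356 = -1 + 2178 = 2177)
y = -5/9 (y = -(2 - 1*(-3))/9 = -(2 + 3)/9 = -1/9*5 = -5/9 ≈ -0.55556)
a = 25/81 (a = (-5/9)**2 = 25/81 ≈ 0.30864)
q(K) = 268/27 + 3*K (q(K) = 9 + 3*(K + 25/81) = 9 + 3*(25/81 + K) = 9 + (25/27 + 3*K) = 268/27 + 3*K)
(q(-181) - 31927)/(f - 17126) = ((268/27 + 3*(-181)) - 31927)/(2177 - 17126) = ((268/27 - 543) - 31927)/(-14949) = (-14393/27 - 31927)*(-1/14949) = -876422/27*(-1/14949) = 876422/403623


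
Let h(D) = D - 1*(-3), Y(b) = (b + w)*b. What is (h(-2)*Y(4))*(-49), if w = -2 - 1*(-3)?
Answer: -980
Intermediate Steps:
w = 1 (w = -2 + 3 = 1)
Y(b) = b*(1 + b) (Y(b) = (b + 1)*b = (1 + b)*b = b*(1 + b))
h(D) = 3 + D (h(D) = D + 3 = 3 + D)
(h(-2)*Y(4))*(-49) = ((3 - 2)*(4*(1 + 4)))*(-49) = (1*(4*5))*(-49) = (1*20)*(-49) = 20*(-49) = -980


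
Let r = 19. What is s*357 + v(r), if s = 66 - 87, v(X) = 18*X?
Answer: -7155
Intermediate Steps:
s = -21
s*357 + v(r) = -21*357 + 18*19 = -7497 + 342 = -7155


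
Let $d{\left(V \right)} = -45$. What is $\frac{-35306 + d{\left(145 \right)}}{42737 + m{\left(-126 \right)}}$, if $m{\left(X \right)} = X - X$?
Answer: $- \frac{35351}{42737} \approx -0.82718$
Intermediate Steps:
$m{\left(X \right)} = 0$
$\frac{-35306 + d{\left(145 \right)}}{42737 + m{\left(-126 \right)}} = \frac{-35306 - 45}{42737 + 0} = - \frac{35351}{42737}$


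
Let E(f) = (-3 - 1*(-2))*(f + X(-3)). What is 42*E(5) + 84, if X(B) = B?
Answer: 0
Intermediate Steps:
E(f) = 3 - f (E(f) = (-3 - 1*(-2))*(f - 3) = (-3 + 2)*(-3 + f) = -(-3 + f) = 3 - f)
42*E(5) + 84 = 42*(3 - 1*5) + 84 = 42*(3 - 5) + 84 = 42*(-2) + 84 = -84 + 84 = 0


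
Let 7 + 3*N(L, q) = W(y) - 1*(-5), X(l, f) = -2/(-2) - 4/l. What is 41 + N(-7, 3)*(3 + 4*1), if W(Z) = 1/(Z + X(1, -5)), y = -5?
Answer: 865/24 ≈ 36.042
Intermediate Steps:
X(l, f) = 1 - 4/l (X(l, f) = -2*(-½) - 4/l = 1 - 4/l)
W(Z) = 1/(-3 + Z) (W(Z) = 1/(Z + (-4 + 1)/1) = 1/(Z + 1*(-3)) = 1/(Z - 3) = 1/(-3 + Z))
N(L, q) = -17/24 (N(L, q) = -7/3 + (1/(-3 - 5) - 1*(-5))/3 = -7/3 + (1/(-8) + 5)/3 = -7/3 + (-⅛ + 5)/3 = -7/3 + (⅓)*(39/8) = -7/3 + 13/8 = -17/24)
41 + N(-7, 3)*(3 + 4*1) = 41 - 17*(3 + 4*1)/24 = 41 - 17*(3 + 4)/24 = 41 - 17/24*7 = 41 - 119/24 = 865/24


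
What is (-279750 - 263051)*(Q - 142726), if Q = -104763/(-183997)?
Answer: 14254524775876259/183997 ≈ 7.7472e+10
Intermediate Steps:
Q = 104763/183997 (Q = -104763*(-1/183997) = 104763/183997 ≈ 0.56937)
(-279750 - 263051)*(Q - 142726) = (-279750 - 263051)*(104763/183997 - 142726) = -542801*(-26261051059/183997) = 14254524775876259/183997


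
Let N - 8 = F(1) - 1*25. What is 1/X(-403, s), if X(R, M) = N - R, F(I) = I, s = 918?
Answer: 1/387 ≈ 0.0025840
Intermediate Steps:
N = -16 (N = 8 + (1 - 1*25) = 8 + (1 - 25) = 8 - 24 = -16)
X(R, M) = -16 - R
1/X(-403, s) = 1/(-16 - 1*(-403)) = 1/(-16 + 403) = 1/387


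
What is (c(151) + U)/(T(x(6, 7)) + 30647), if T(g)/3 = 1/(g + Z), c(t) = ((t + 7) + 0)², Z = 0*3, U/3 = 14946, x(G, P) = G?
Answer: 139604/61295 ≈ 2.2776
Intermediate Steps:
U = 44838 (U = 3*14946 = 44838)
Z = 0
c(t) = (7 + t)² (c(t) = ((7 + t) + 0)² = (7 + t)²)
T(g) = 3/g (T(g) = 3/(g + 0) = 3/g)
(c(151) + U)/(T(x(6, 7)) + 30647) = ((7 + 151)² + 44838)/(3/6 + 30647) = (158² + 44838)/(3*(⅙) + 30647) = (24964 + 44838)/(½ + 30647) = 69802/(61295/2) = 69802*(2/61295) = 139604/61295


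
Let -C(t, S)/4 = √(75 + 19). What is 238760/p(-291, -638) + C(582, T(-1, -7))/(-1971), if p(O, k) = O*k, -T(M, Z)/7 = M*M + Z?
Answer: 119380/92829 + 4*√94/1971 ≈ 1.3057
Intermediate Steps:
T(M, Z) = -7*Z - 7*M² (T(M, Z) = -7*(M*M + Z) = -7*(M² + Z) = -7*(Z + M²) = -7*Z - 7*M²)
C(t, S) = -4*√94 (C(t, S) = -4*√(75 + 19) = -4*√94)
238760/p(-291, -638) + C(582, T(-1, -7))/(-1971) = 238760/((-291*(-638))) - 4*√94/(-1971) = 238760/185658 - 4*√94*(-1/1971) = 238760*(1/185658) + 4*√94/1971 = 119380/92829 + 4*√94/1971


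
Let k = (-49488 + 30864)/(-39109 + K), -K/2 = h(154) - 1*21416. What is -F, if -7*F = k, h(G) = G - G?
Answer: -6208/8687 ≈ -0.71463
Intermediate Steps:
h(G) = 0
K = 42832 (K = -2*(0 - 1*21416) = -2*(0 - 21416) = -2*(-21416) = 42832)
k = -6208/1241 (k = (-49488 + 30864)/(-39109 + 42832) = -18624/3723 = -18624*1/3723 = -6208/1241 ≈ -5.0024)
F = 6208/8687 (F = -⅐*(-6208/1241) = 6208/8687 ≈ 0.71463)
-F = -1*6208/8687 = -6208/8687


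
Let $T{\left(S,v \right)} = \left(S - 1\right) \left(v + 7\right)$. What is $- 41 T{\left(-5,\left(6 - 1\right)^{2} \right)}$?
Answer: $7872$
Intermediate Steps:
$T{\left(S,v \right)} = \left(-1 + S\right) \left(7 + v\right)$
$- 41 T{\left(-5,\left(6 - 1\right)^{2} \right)} = - 41 \left(-7 - \left(6 - 1\right)^{2} + 7 \left(-5\right) - 5 \left(6 - 1\right)^{2}\right) = - 41 \left(-7 - 5^{2} - 35 - 5 \cdot 5^{2}\right) = - 41 \left(-7 - 25 - 35 - 125\right) = \left(-41\right) \left(-192\right) = 7872$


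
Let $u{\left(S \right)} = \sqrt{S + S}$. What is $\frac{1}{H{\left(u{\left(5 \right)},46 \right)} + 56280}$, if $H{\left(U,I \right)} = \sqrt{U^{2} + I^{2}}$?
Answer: $\frac{28140}{1583718137} - \frac{\sqrt{2126}}{3167436274} \approx 1.7754 \cdot 10^{-5}$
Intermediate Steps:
$u{\left(S \right)} = \sqrt{2} \sqrt{S}$ ($u{\left(S \right)} = \sqrt{2 S} = \sqrt{2} \sqrt{S}$)
$H{\left(U,I \right)} = \sqrt{I^{2} + U^{2}}$
$\frac{1}{H{\left(u{\left(5 \right)},46 \right)} + 56280} = \frac{1}{\sqrt{46^{2} + \left(\sqrt{2} \sqrt{5}\right)^{2}} + 56280} = \frac{1}{\sqrt{2116 + \left(\sqrt{10}\right)^{2}} + 56280} = \frac{1}{\sqrt{2116 + 10} + 56280} = \frac{1}{\sqrt{2126} + 56280} = \frac{1}{56280 + \sqrt{2126}}$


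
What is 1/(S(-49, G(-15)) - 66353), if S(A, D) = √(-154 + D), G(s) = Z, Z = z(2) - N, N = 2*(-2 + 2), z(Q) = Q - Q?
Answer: -9479/628960109 - I*√154/4402720763 ≈ -1.5071e-5 - 2.8186e-9*I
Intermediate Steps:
z(Q) = 0
N = 0 (N = 2*0 = 0)
Z = 0 (Z = 0 - 1*0 = 0 + 0 = 0)
G(s) = 0
1/(S(-49, G(-15)) - 66353) = 1/(√(-154 + 0) - 66353) = 1/(√(-154) - 66353) = 1/(I*√154 - 66353) = 1/(-66353 + I*√154)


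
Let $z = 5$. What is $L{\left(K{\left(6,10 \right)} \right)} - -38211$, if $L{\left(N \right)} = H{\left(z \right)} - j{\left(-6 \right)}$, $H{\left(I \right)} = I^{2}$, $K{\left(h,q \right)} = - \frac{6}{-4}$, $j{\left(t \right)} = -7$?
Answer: $38243$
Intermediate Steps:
$K{\left(h,q \right)} = \frac{3}{2}$ ($K{\left(h,q \right)} = \left(-6\right) \left(- \frac{1}{4}\right) = \frac{3}{2}$)
$L{\left(N \right)} = 32$ ($L{\left(N \right)} = 5^{2} - -7 = 25 + 7 = 32$)
$L{\left(K{\left(6,10 \right)} \right)} - -38211 = 32 - -38211 = 32 + 38211 = 38243$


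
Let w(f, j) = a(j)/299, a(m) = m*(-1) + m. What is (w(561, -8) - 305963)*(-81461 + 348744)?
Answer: -81778708529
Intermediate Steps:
a(m) = 0 (a(m) = -m + m = 0)
w(f, j) = 0 (w(f, j) = 0/299 = 0*(1/299) = 0)
(w(561, -8) - 305963)*(-81461 + 348744) = (0 - 305963)*(-81461 + 348744) = -305963*267283 = -81778708529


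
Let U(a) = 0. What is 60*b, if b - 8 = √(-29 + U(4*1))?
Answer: 480 + 60*I*√29 ≈ 480.0 + 323.11*I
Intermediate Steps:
b = 8 + I*√29 (b = 8 + √(-29 + 0) = 8 + √(-29) = 8 + I*√29 ≈ 8.0 + 5.3852*I)
60*b = 60*(8 + I*√29) = 480 + 60*I*√29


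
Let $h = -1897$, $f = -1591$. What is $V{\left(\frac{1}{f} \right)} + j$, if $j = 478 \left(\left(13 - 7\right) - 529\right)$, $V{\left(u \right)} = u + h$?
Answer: $- \frac{400758582}{1591} \approx -2.5189 \cdot 10^{5}$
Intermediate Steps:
$V{\left(u \right)} = -1897 + u$ ($V{\left(u \right)} = u - 1897 = -1897 + u$)
$j = -249994$ ($j = 478 \left(\left(13 - 7\right) - 529\right) = 478 \left(6 - 529\right) = 478 \left(-523\right) = -249994$)
$V{\left(\frac{1}{f} \right)} + j = \left(-1897 + \frac{1}{-1591}\right) - 249994 = \left(-1897 - \frac{1}{1591}\right) - 249994 = - \frac{3018128}{1591} - 249994 = - \frac{400758582}{1591}$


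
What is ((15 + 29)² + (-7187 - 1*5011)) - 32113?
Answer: -42375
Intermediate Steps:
((15 + 29)² + (-7187 - 1*5011)) - 32113 = (44² + (-7187 - 5011)) - 32113 = (1936 - 12198) - 32113 = -10262 - 32113 = -42375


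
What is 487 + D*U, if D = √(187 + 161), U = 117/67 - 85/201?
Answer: 487 + 532*√87/201 ≈ 511.69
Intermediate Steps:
U = 266/201 (U = 117*(1/67) - 85*1/201 = 117/67 - 85/201 = 266/201 ≈ 1.3234)
D = 2*√87 (D = √348 = 2*√87 ≈ 18.655)
487 + D*U = 487 + (2*√87)*(266/201) = 487 + 532*√87/201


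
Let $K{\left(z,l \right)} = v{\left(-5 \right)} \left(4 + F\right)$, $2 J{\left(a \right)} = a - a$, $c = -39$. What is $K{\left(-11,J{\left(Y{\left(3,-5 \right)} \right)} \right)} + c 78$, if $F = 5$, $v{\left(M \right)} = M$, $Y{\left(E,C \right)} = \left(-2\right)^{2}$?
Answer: $-3087$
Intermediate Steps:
$Y{\left(E,C \right)} = 4$
$J{\left(a \right)} = 0$ ($J{\left(a \right)} = \frac{a - a}{2} = \frac{1}{2} \cdot 0 = 0$)
$K{\left(z,l \right)} = -45$ ($K{\left(z,l \right)} = - 5 \left(4 + 5\right) = \left(-5\right) 9 = -45$)
$K{\left(-11,J{\left(Y{\left(3,-5 \right)} \right)} \right)} + c 78 = -45 - 3042 = -3087$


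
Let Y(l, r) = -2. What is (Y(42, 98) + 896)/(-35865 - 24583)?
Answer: -447/30224 ≈ -0.014790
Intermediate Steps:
(Y(42, 98) + 896)/(-35865 - 24583) = (-2 + 896)/(-35865 - 24583) = 894/(-60448) = 894*(-1/60448) = -447/30224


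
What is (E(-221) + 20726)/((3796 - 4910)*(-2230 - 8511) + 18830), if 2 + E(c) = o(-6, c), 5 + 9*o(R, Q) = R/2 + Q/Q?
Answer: 186509/107858736 ≈ 0.0017292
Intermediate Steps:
o(R, Q) = -4/9 + R/18 (o(R, Q) = -5/9 + (R/2 + Q/Q)/9 = -5/9 + (R*(½) + 1)/9 = -5/9 + (R/2 + 1)/9 = -5/9 + (1 + R/2)/9 = -5/9 + (⅑ + R/18) = -4/9 + R/18)
E(c) = -25/9 (E(c) = -2 + (-4/9 + (1/18)*(-6)) = -2 + (-4/9 - ⅓) = -2 - 7/9 = -25/9)
(E(-221) + 20726)/((3796 - 4910)*(-2230 - 8511) + 18830) = (-25/9 + 20726)/((3796 - 4910)*(-2230 - 8511) + 18830) = 186509/(9*(-1114*(-10741) + 18830)) = 186509/(9*(11965474 + 18830)) = (186509/9)/11984304 = (186509/9)*(1/11984304) = 186509/107858736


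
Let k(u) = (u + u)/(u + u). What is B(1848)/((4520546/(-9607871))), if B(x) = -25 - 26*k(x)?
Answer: 490001421/4520546 ≈ 108.39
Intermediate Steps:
k(u) = 1 (k(u) = (2*u)/((2*u)) = (2*u)*(1/(2*u)) = 1)
B(x) = -51 (B(x) = -25 - 26*1 = -25 - 26 = -51)
B(1848)/((4520546/(-9607871))) = -51/(4520546/(-9607871)) = -51/(4520546*(-1/9607871)) = -51/(-4520546/9607871) = -51*(-9607871/4520546) = 490001421/4520546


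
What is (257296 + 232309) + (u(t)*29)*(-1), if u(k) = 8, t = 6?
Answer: 489373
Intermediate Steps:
(257296 + 232309) + (u(t)*29)*(-1) = (257296 + 232309) + (8*29)*(-1) = 489605 + 232*(-1) = 489605 - 232 = 489373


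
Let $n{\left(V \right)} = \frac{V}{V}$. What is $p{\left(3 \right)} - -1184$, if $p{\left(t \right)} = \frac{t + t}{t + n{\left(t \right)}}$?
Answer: $\frac{2371}{2} \approx 1185.5$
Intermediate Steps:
$n{\left(V \right)} = 1$
$p{\left(t \right)} = \frac{2 t}{1 + t}$ ($p{\left(t \right)} = \frac{t + t}{t + 1} = \frac{2 t}{1 + t}$)
$p{\left(3 \right)} - -1184 = 2 \cdot 3 \frac{1}{1 + 3} - -1184 = 2 \cdot 3 \cdot \frac{1}{4} + 1184 = \frac{3}{2} + 1184 = \frac{2371}{2}$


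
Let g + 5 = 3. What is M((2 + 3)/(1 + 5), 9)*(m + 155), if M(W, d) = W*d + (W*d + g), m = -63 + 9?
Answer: 1313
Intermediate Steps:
m = -54
g = -2 (g = -5 + 3 = -2)
M(W, d) = -2 + 2*W*d (M(W, d) = W*d + (W*d - 2) = W*d + (-2 + W*d) = -2 + 2*W*d)
M((2 + 3)/(1 + 5), 9)*(m + 155) = (-2 + 2*((2 + 3)/(1 + 5))*9)*(-54 + 155) = (-2 + 2*(5/6)*9)*101 = (-2 + 15)*101 = 13*101 = 1313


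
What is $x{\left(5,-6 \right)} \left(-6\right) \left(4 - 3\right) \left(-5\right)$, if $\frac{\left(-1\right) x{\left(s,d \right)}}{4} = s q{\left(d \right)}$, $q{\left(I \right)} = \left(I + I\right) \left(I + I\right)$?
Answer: $-86400$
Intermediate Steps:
$q{\left(I \right)} = 4 I^{2}$ ($q{\left(I \right)} = 2 I 2 I = 4 I^{2}$)
$x{\left(s,d \right)} = - 16 s d^{2}$ ($x{\left(s,d \right)} = - 4 s 4 d^{2} = - 4 \cdot 4 s d^{2} = - 16 s d^{2}$)
$x{\left(5,-6 \right)} \left(-6\right) \left(4 - 3\right) \left(-5\right) = \left(-16\right) 5 \left(-6\right)^{2} \left(-6\right) \left(4 - 3\right) \left(-5\right) = \left(-16\right) 5 \cdot 36 \left(-6\right) 1 \left(-5\right) = \left(-2880\right) \left(-6\right) \left(-5\right) = 17280 \left(-5\right) = -86400$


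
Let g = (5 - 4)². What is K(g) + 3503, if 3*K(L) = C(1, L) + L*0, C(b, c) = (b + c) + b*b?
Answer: 3504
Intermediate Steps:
g = 1 (g = 1² = 1)
C(b, c) = b + c + b² (C(b, c) = (b + c) + b² = b + c + b²)
K(L) = ⅔ + L/3 (K(L) = ((1 + L + 1²) + L*0)/3 = ((1 + L + 1) + 0)/3 = ((2 + L) + 0)/3 = (2 + L)/3 = ⅔ + L/3)
K(g) + 3503 = (⅔ + (⅓)*1) + 3503 = (⅔ + ⅓) + 3503 = 1 + 3503 = 3504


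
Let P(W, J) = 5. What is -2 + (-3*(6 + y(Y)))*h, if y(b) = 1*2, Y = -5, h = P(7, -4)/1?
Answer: -122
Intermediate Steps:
h = 5 (h = 5/1 = 5*1 = 5)
y(b) = 2
-2 + (-3*(6 + y(Y)))*h = -2 - 3*(6 + 2)*5 = -2 - 3*8*5 = -2 - 24*5 = -2 - 120 = -122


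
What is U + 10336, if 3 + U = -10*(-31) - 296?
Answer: 10347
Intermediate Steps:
U = 11 (U = -3 + (-10*(-31) - 296) = -3 + (310 - 296) = -3 + 14 = 11)
U + 10336 = 11 + 10336 = 10347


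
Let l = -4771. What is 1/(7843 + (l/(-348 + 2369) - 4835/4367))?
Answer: 8825707/69189413509 ≈ 0.00012756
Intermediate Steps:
1/(7843 + (l/(-348 + 2369) - 4835/4367)) = 1/(7843 + (-4771/(-348 + 2369) - 4835/4367)) = 1/(7843 + (-4771/2021 - 4835*1/4367)) = 1/(7843 + (-4771*1/2021 - 4835/4367)) = 1/(7843 + (-4771/2021 - 4835/4367)) = 1/(7843 - 30606492/8825707) = 1/(69189413509/8825707) = 8825707/69189413509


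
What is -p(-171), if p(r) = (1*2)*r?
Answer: 342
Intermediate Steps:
p(r) = 2*r
-p(-171) = -2*(-171) = -1*(-342) = 342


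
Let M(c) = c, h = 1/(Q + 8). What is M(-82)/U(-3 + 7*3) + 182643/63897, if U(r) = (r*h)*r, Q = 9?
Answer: -4982681/3450438 ≈ -1.4441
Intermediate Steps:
h = 1/17 (h = 1/(9 + 8) = 1/17 ≈ 0.058824)
U(r) = r²/17 (U(r) = (r*(1/17))*r = (r/17)*r = r²/17)
M(-82)/U(-3 + 7*3) + 182643/63897 = -82*17/(-3 + 7*3)² + 182643/63897 = -82*17/(-3 + 21)² + 182643*(1/63897) = -82/((1/17)*18²) + 60881/21299 = -82/((1/17)*324) + 60881/21299 = -82/324/17 + 60881/21299 = -82*17/324 + 60881/21299 = -697/162 + 60881/21299 = -4982681/3450438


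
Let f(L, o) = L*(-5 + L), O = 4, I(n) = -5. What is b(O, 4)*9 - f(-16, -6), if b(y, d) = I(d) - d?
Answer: -417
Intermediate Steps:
b(y, d) = -5 - d
b(O, 4)*9 - f(-16, -6) = (-5 - 1*4)*9 - (-16)*(-5 - 16) = (-5 - 4)*9 - (-16)*(-21) = -9*9 - 1*336 = -81 - 336 = -417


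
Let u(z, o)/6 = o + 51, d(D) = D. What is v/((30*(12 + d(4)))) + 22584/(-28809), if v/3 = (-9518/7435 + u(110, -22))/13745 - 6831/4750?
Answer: -23653043092369919/29833638947640000 ≈ -0.79283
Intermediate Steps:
u(z, o) = 306 + 6*o (u(z, o) = 6*(o + 51) = 6*(51 + o) = 306 + 6*o)
v = -83038549119/19416874250 (v = 3*((-9518/7435 + (306 + 6*(-22)))/13745 - 6831/4750) = 3*((-9518*1/7435 + (306 - 132))*(1/13745) - 6831*1/4750) = 3*((-9518/7435 + 174)*(1/13745) - 6831/4750) = 3*((1284172/7435)*(1/13745) - 6831/4750) = 3*(1284172/102194075 - 6831/4750) = 3*(-27679516373/19416874250) = -83038549119/19416874250 ≈ -4.2766)
v/((30*(12 + d(4)))) + 22584/(-28809) = -83038549119*1/(30*(12 + 4))/19416874250 + 22584/(-28809) = -83038549119/(19416874250*(30*16)) + 22584*(-1/28809) = -83038549119/19416874250/480 - 7528/9603 = -83038549119/19416874250*1/480 - 7528/9603 = -27679516373/3106699880000 - 7528/9603 = -23653043092369919/29833638947640000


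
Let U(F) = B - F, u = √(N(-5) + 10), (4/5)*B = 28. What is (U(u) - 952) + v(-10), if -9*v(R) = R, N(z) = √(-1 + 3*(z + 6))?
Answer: -8243/9 - √(10 + √2) ≈ -919.27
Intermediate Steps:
B = 35 (B = (5/4)*28 = 35)
N(z) = √(17 + 3*z) (N(z) = √(-1 + 3*(6 + z)) = √(-1 + (18 + 3*z)) = √(17 + 3*z))
v(R) = -R/9
u = √(10 + √2) (u = √(√(17 + 3*(-5)) + 10) = √(√(17 - 15) + 10) = √(√2 + 10) = √(10 + √2) ≈ 3.3785)
U(F) = 35 - F
(U(u) - 952) + v(-10) = ((35 - √(10 + √2)) - 952) - ⅑*(-10) = (-917 - √(10 + √2)) + 10/9 = -8243/9 - √(10 + √2)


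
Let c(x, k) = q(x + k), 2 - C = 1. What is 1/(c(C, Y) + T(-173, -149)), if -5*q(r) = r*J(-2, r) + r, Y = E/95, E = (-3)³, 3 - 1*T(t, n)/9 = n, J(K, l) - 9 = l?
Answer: 45125/61661776 ≈ 0.00073181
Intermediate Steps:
J(K, l) = 9 + l
C = 1 (C = 2 - 1*1 = 2 - 1 = 1)
T(t, n) = 27 - 9*n
E = -27
Y = -27/95 ≈ -0.28421
q(r) = -r/5 - r*(9 + r)/5 (q(r) = -(r*(9 + r) + r)/5 = -(r + r*(9 + r))/5 = -r/5 - r*(9 + r)/5)
c(x, k) = -(k + x)*(10 + k + x)/5 (c(x, k) = -(x + k)*(10 + (x + k))/5 = -(k + x)*(10 + (k + x))/5 = -(k + x)*(10 + k + x)/5)
1/(c(C, Y) + T(-173, -149)) = 1/(-(-27/95 + 1)*(10 - 27/95 + 1)/5 + (27 - 9*(-149))) = 1/(-⅕*68/95*1018/95 + (27 + 1341)) = 1/(-69224/45125 + 1368) = 1/(61661776/45125) = 45125/61661776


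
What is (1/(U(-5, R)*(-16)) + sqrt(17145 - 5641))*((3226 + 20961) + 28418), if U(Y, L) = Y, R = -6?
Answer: 10521/16 + 210420*sqrt(719) ≈ 5.6429e+6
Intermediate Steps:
(1/(U(-5, R)*(-16)) + sqrt(17145 - 5641))*((3226 + 20961) + 28418) = (1/(-5*(-16)) + sqrt(17145 - 5641))*((3226 + 20961) + 28418) = (1/80 + sqrt(11504))*(24187 + 28418) = (1/80 + 4*sqrt(719))*52605 = 10521/16 + 210420*sqrt(719)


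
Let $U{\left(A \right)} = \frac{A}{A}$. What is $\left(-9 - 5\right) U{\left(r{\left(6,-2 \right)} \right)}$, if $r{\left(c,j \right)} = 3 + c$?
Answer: $-14$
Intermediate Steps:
$U{\left(A \right)} = 1$
$\left(-9 - 5\right) U{\left(r{\left(6,-2 \right)} \right)} = \left(-9 - 5\right) 1 = \left(-14\right) 1 = -14$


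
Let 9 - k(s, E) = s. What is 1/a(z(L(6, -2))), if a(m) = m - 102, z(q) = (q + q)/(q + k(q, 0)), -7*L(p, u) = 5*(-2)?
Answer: -63/6406 ≈ -0.0098345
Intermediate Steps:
L(p, u) = 10/7 (L(p, u) = -5*(-2)/7 = -⅐*(-10) = 10/7)
k(s, E) = 9 - s
z(q) = 2*q/9 (z(q) = (q + q)/(q + (9 - q)) = (2*q)/9 = (2*q)*(⅑) = 2*q/9)
a(m) = -102 + m
1/a(z(L(6, -2))) = 1/(-102 + (2/9)*(10/7)) = 1/(-102 + 20/63) = 1/(-6406/63) = -63/6406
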